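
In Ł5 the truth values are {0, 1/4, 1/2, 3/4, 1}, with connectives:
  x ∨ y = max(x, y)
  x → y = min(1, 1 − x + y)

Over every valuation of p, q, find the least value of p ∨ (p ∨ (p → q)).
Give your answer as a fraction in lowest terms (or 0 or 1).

1/2

Take p = 1/2, q = 0:
p → q = 1/2 → 0 = 1/2
p ∨ (p → q) = 1/2 ∨ 1/2 = 1/2
p ∨ (p ∨ (p → q)) = 1/2 ∨ 1/2 = 1/2
No assignment yields a value below 1/2, so this is the minimum.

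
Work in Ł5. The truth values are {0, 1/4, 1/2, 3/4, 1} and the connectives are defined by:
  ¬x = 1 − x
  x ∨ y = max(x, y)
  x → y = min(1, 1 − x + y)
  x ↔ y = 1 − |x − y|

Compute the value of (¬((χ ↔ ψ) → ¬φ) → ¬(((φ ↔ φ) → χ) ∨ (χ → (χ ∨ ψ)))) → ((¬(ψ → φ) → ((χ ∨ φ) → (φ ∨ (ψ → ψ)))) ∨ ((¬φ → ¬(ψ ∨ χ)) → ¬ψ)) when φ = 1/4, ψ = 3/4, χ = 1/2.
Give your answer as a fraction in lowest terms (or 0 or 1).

1

χ ↔ ψ = 1/2 ↔ 3/4 = 3/4
¬φ = ¬1/4 = 3/4
(χ ↔ ψ) → ¬φ = 3/4 → 3/4 = 1
¬((χ ↔ ψ) → ¬φ) = ¬1 = 0
φ ↔ φ = 1/4 ↔ 1/4 = 1
(φ ↔ φ) → χ = 1 → 1/2 = 1/2
χ ∨ ψ = 1/2 ∨ 3/4 = 3/4
χ → (χ ∨ ψ) = 1/2 → 3/4 = 1
((φ ↔ φ) → χ) ∨ (χ → (χ ∨ ψ)) = 1/2 ∨ 1 = 1
¬(((φ ↔ φ) → χ) ∨ (χ → (χ ∨ ψ))) = ¬1 = 0
¬((χ ↔ ψ) → ¬φ) → ¬(((φ ↔ φ) → χ) ∨ (χ → (χ ∨ ψ))) = 0 → 0 = 1
ψ → φ = 3/4 → 1/4 = 1/2
¬(ψ → φ) = ¬1/2 = 1/2
χ ∨ φ = 1/2 ∨ 1/4 = 1/2
ψ → ψ = 3/4 → 3/4 = 1
φ ∨ (ψ → ψ) = 1/4 ∨ 1 = 1
(χ ∨ φ) → (φ ∨ (ψ → ψ)) = 1/2 → 1 = 1
¬(ψ → φ) → ((χ ∨ φ) → (φ ∨ (ψ → ψ))) = 1/2 → 1 = 1
¬φ = ¬1/4 = 3/4
ψ ∨ χ = 3/4 ∨ 1/2 = 3/4
¬(ψ ∨ χ) = ¬3/4 = 1/4
¬φ → ¬(ψ ∨ χ) = 3/4 → 1/4 = 1/2
¬ψ = ¬3/4 = 1/4
(¬φ → ¬(ψ ∨ χ)) → ¬ψ = 1/2 → 1/4 = 3/4
(¬(ψ → φ) → ((χ ∨ φ) → (φ ∨ (ψ → ψ)))) ∨ ((¬φ → ¬(ψ ∨ χ)) → ¬ψ) = 1 ∨ 3/4 = 1
(¬((χ ↔ ψ) → ¬φ) → ¬(((φ ↔ φ) → χ) ∨ (χ → (χ ∨ ψ)))) → ((¬(ψ → φ) → ((χ ∨ φ) → (φ ∨ (ψ → ψ)))) ∨ ((¬φ → ¬(ψ ∨ χ)) → ¬ψ)) = 1 → 1 = 1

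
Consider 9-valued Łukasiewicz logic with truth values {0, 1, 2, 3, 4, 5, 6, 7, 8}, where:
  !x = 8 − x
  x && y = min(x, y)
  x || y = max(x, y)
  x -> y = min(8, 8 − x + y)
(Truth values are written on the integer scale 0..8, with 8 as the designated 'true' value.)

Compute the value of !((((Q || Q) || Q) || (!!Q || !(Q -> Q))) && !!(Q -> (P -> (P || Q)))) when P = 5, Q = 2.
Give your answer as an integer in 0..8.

6

Q || Q = 2 || 2 = 2
(Q || Q) || Q = 2 || 2 = 2
!Q = !2 = 6
!!Q = !6 = 2
Q -> Q = 2 -> 2 = 8
!(Q -> Q) = !8 = 0
!!Q || !(Q -> Q) = 2 || 0 = 2
((Q || Q) || Q) || (!!Q || !(Q -> Q)) = 2 || 2 = 2
P || Q = 5 || 2 = 5
P -> (P || Q) = 5 -> 5 = 8
Q -> (P -> (P || Q)) = 2 -> 8 = 8
!(Q -> (P -> (P || Q))) = !8 = 0
!!(Q -> (P -> (P || Q))) = !0 = 8
(((Q || Q) || Q) || (!!Q || !(Q -> Q))) && !!(Q -> (P -> (P || Q))) = 2 && 8 = 2
!((((Q || Q) || Q) || (!!Q || !(Q -> Q))) && !!(Q -> (P -> (P || Q)))) = !2 = 6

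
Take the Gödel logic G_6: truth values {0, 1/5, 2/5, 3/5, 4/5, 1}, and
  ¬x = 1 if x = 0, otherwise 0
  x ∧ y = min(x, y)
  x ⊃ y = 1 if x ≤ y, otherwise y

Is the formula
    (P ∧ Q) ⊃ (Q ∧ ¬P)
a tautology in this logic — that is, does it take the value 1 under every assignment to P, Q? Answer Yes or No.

No

Counterexample: take P = 1/5, Q = 1/5.
P ∧ Q = 1/5 ∧ 1/5 = 1/5
¬P = ¬1/5 = 0
Q ∧ ¬P = 1/5 ∧ 0 = 0
(P ∧ Q) ⊃ (Q ∧ ¬P) = 1/5 ⊃ 0 = 0
This gives 0 ≠ 1.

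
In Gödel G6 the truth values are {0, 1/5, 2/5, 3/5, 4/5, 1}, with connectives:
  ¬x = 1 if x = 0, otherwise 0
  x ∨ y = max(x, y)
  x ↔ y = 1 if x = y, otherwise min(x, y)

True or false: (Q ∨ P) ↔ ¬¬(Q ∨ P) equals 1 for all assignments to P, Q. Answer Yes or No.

No

Counterexample: take P = 0, Q = 1/5.
Q ∨ P = 1/5 ∨ 0 = 1/5
¬(Q ∨ P) = ¬1/5 = 0
¬¬(Q ∨ P) = ¬0 = 1
(Q ∨ P) ↔ ¬¬(Q ∨ P) = 1/5 ↔ 1 = 1/5
This gives 1/5 ≠ 1.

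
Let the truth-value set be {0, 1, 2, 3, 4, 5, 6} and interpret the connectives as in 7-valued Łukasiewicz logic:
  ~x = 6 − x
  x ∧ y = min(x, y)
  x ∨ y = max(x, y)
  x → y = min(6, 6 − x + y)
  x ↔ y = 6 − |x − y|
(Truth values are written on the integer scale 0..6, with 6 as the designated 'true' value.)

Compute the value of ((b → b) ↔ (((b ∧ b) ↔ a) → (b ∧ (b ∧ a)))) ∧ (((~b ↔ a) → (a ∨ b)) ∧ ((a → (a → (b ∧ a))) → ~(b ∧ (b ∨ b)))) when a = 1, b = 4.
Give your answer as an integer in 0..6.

b → b = 4 → 4 = 6
b ∧ b = 4 ∧ 4 = 4
(b ∧ b) ↔ a = 4 ↔ 1 = 3
b ∧ a = 4 ∧ 1 = 1
b ∧ (b ∧ a) = 4 ∧ 1 = 1
((b ∧ b) ↔ a) → (b ∧ (b ∧ a)) = 3 → 1 = 4
(b → b) ↔ (((b ∧ b) ↔ a) → (b ∧ (b ∧ a))) = 6 ↔ 4 = 4
~b = ~4 = 2
~b ↔ a = 2 ↔ 1 = 5
a ∨ b = 1 ∨ 4 = 4
(~b ↔ a) → (a ∨ b) = 5 → 4 = 5
b ∧ a = 4 ∧ 1 = 1
a → (b ∧ a) = 1 → 1 = 6
a → (a → (b ∧ a)) = 1 → 6 = 6
b ∨ b = 4 ∨ 4 = 4
b ∧ (b ∨ b) = 4 ∧ 4 = 4
~(b ∧ (b ∨ b)) = ~4 = 2
(a → (a → (b ∧ a))) → ~(b ∧ (b ∨ b)) = 6 → 2 = 2
((~b ↔ a) → (a ∨ b)) ∧ ((a → (a → (b ∧ a))) → ~(b ∧ (b ∨ b))) = 5 ∧ 2 = 2
((b → b) ↔ (((b ∧ b) ↔ a) → (b ∧ (b ∧ a)))) ∧ (((~b ↔ a) → (a ∨ b)) ∧ ((a → (a → (b ∧ a))) → ~(b ∧ (b ∨ b)))) = 4 ∧ 2 = 2

2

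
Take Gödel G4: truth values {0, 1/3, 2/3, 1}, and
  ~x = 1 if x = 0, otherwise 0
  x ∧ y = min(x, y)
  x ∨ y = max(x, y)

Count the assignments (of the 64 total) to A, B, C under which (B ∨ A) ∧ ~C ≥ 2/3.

12

value 1: 7 assignments (counts)
value 2/3: 5 assignments (counts)
value 1/3: 3 assignments
value 0: 49 assignments
So 12 of the 64 assignments meet the threshold.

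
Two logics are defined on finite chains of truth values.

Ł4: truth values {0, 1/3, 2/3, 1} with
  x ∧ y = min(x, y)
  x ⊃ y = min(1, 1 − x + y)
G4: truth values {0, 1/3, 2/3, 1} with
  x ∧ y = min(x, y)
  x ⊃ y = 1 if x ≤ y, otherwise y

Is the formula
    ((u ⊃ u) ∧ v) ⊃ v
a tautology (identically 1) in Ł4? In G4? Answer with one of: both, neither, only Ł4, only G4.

In Ł4: every assignment gives 1 — tautology.
In G4: every assignment gives 1 — tautology.

both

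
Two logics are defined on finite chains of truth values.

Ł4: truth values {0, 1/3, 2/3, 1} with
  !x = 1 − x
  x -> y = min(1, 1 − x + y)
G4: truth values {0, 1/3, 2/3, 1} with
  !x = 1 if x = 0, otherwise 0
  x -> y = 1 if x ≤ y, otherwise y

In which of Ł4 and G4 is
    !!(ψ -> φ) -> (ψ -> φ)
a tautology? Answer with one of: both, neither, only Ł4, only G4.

only Ł4

In Ł4: every assignment gives 1 — tautology.
In G4: at φ = 1/3, ψ = 2/3 the value is 1/3 — not a tautology.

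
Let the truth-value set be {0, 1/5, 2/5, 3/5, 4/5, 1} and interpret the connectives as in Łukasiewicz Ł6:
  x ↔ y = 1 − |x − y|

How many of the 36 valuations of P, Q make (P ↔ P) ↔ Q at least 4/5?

12

value 1: 6 assignments (counts)
value 4/5: 6 assignments (counts)
value 3/5: 6 assignments
value 2/5: 6 assignments
value 1/5: 6 assignments
value 0: 6 assignments
So 12 of the 36 assignments meet the threshold.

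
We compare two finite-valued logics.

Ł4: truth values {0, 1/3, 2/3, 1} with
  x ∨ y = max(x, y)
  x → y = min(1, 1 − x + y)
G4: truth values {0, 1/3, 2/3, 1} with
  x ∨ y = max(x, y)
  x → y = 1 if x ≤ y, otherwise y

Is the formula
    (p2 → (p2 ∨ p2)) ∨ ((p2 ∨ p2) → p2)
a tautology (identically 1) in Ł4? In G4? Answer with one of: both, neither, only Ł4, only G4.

both

In Ł4: every assignment gives 1 — tautology.
In G4: every assignment gives 1 — tautology.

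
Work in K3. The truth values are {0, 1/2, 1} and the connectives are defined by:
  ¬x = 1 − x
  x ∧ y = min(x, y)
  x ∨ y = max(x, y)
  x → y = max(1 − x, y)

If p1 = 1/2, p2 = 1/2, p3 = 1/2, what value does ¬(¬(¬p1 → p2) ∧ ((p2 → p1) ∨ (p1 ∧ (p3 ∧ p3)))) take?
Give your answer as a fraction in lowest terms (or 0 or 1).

¬p1 = ¬1/2 = 1/2
¬p1 → p2 = 1/2 → 1/2 = 1/2
¬(¬p1 → p2) = ¬1/2 = 1/2
p2 → p1 = 1/2 → 1/2 = 1/2
p3 ∧ p3 = 1/2 ∧ 1/2 = 1/2
p1 ∧ (p3 ∧ p3) = 1/2 ∧ 1/2 = 1/2
(p2 → p1) ∨ (p1 ∧ (p3 ∧ p3)) = 1/2 ∨ 1/2 = 1/2
¬(¬p1 → p2) ∧ ((p2 → p1) ∨ (p1 ∧ (p3 ∧ p3))) = 1/2 ∧ 1/2 = 1/2
¬(¬(¬p1 → p2) ∧ ((p2 → p1) ∨ (p1 ∧ (p3 ∧ p3)))) = ¬1/2 = 1/2

1/2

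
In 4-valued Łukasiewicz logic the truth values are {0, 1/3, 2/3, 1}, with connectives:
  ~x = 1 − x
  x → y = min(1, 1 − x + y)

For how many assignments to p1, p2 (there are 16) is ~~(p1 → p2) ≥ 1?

10

p1 = 0, p2 = 0 ↦ 1  ≥
p1 = 0, p2 = 1/3 ↦ 1  ≥
p1 = 0, p2 = 2/3 ↦ 1  ≥
p1 = 0, p2 = 1 ↦ 1  ≥
p1 = 1/3, p2 = 0 ↦ 2/3  <
p1 = 1/3, p2 = 1/3 ↦ 1  ≥
p1 = 1/3, p2 = 2/3 ↦ 1  ≥
p1 = 1/3, p2 = 1 ↦ 1  ≥
p1 = 2/3, p2 = 0 ↦ 1/3  <
p1 = 2/3, p2 = 1/3 ↦ 2/3  <
p1 = 2/3, p2 = 2/3 ↦ 1  ≥
p1 = 2/3, p2 = 1 ↦ 1  ≥
p1 = 1, p2 = 0 ↦ 0  <
p1 = 1, p2 = 1/3 ↦ 1/3  <
p1 = 1, p2 = 2/3 ↦ 2/3  <
p1 = 1, p2 = 1 ↦ 1  ≥
So 10 of the 16 assignments meet the threshold.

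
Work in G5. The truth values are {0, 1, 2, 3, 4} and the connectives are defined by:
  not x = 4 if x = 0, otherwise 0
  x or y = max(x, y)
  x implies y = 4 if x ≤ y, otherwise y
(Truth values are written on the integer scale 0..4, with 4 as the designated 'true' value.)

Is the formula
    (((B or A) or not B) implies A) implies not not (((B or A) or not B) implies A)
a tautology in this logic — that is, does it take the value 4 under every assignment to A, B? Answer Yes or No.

Yes

At A = 4, B = 3, for instance:
B or A = 3 or 4 = 4
not B = not 3 = 0
(B or A) or not B = 4 or 0 = 4
((B or A) or not B) implies A = 4 implies 4 = 4
not (((B or A) or not B) implies A) = not 4 = 0
not not (((B or A) or not B) implies A) = not 0 = 4
(((B or A) or not B) implies A) implies not not (((B or A) or not B) implies A) = 4 implies 4 = 4
and checking the remaining 24 assignments likewise gives ≥ 4 in every case.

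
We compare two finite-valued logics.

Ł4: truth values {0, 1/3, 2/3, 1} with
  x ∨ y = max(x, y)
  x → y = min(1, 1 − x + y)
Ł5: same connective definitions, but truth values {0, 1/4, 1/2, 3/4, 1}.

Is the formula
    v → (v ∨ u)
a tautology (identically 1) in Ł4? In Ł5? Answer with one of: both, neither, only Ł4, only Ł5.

both

In Ł4: every assignment gives 1 — tautology.
In Ł5: every assignment gives 1 — tautology.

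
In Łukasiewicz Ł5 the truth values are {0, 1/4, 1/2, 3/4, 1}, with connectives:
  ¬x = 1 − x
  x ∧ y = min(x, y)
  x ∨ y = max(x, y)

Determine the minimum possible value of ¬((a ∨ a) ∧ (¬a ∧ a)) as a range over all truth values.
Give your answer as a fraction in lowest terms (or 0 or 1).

Take a = 1/2:
a ∨ a = 1/2 ∨ 1/2 = 1/2
¬a = ¬1/2 = 1/2
¬a ∧ a = 1/2 ∧ 1/2 = 1/2
(a ∨ a) ∧ (¬a ∧ a) = 1/2 ∧ 1/2 = 1/2
¬((a ∨ a) ∧ (¬a ∧ a)) = ¬1/2 = 1/2
No assignment yields a value below 1/2, so this is the minimum.

1/2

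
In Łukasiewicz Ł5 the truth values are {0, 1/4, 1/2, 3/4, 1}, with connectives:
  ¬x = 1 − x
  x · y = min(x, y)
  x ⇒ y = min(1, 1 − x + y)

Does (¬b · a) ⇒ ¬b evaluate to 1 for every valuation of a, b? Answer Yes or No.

Yes

At a = 1/4, b = 1/2, for instance:
¬b = ¬1/2 = 1/2
¬b · a = 1/2 · 1/4 = 1/4
(¬b · a) ⇒ ¬b = 1/4 ⇒ 1/2 = 1
and checking the remaining 24 assignments likewise gives ≥ 1 in every case.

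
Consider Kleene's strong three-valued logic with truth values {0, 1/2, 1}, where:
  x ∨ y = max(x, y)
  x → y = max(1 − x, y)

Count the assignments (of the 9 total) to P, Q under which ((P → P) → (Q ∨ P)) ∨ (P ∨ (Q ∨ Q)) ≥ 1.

P = 0, Q = 0 ↦ 0  <
P = 0, Q = 1/2 ↦ 1/2  <
P = 0, Q = 1 ↦ 1  ≥
P = 1/2, Q = 0 ↦ 1/2  <
P = 1/2, Q = 1/2 ↦ 1/2  <
P = 1/2, Q = 1 ↦ 1  ≥
P = 1, Q = 0 ↦ 1  ≥
P = 1, Q = 1/2 ↦ 1  ≥
P = 1, Q = 1 ↦ 1  ≥
So 5 of the 9 assignments meet the threshold.

5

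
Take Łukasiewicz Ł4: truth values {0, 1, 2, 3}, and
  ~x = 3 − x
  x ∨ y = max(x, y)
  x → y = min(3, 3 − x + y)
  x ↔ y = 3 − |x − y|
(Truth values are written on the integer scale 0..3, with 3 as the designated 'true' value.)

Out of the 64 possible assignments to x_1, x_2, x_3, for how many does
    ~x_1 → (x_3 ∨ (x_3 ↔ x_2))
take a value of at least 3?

51

value 3: 51 assignments (counts)
value 2: 9 assignments
value 1: 3 assignments
value 0: 1 assignment
So 51 of the 64 assignments meet the threshold.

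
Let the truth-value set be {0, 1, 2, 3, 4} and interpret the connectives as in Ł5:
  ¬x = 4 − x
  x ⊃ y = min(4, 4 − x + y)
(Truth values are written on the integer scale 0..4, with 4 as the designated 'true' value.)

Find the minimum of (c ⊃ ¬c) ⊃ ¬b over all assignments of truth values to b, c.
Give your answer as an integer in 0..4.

0

Take b = 4, c = 0:
¬c = ¬0 = 4
c ⊃ ¬c = 0 ⊃ 4 = 4
¬b = ¬4 = 0
(c ⊃ ¬c) ⊃ ¬b = 4 ⊃ 0 = 0
No assignment yields a value below 0, so this is the minimum.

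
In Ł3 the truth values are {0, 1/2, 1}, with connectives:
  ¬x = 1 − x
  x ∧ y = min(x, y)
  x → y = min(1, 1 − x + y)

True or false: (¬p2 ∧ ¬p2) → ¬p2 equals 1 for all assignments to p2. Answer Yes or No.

Yes

p2 = 0 ↦ 1
p2 = 1/2 ↦ 1
p2 = 1 ↦ 1
Every assignment gives a value ≥ 1.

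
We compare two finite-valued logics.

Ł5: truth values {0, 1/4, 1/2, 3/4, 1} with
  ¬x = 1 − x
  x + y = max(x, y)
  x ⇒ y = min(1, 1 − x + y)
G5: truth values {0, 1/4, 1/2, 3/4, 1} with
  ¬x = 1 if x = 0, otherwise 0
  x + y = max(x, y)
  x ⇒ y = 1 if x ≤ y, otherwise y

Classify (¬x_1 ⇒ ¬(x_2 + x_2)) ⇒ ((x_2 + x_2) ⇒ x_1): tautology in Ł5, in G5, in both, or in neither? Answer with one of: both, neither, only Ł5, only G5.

In Ł5: every assignment gives 1 — tautology.
In G5: at x_1 = 1/4, x_2 = 1/2 the value is 1/4 — not a tautology.

only Ł5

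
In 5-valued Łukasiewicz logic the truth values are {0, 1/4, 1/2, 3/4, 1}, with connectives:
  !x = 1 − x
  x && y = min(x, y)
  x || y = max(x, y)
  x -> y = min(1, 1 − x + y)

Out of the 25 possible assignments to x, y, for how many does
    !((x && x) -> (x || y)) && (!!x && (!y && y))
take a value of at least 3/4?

0

value 0: 25 assignments
So 0 of the 25 assignments meet the threshold.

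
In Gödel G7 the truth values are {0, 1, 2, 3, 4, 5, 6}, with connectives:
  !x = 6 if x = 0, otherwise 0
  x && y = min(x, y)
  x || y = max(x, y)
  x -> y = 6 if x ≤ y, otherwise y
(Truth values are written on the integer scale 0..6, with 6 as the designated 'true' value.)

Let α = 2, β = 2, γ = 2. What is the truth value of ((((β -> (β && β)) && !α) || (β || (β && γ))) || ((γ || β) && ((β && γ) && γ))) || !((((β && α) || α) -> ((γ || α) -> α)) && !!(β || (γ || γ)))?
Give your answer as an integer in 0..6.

2

β && β = 2 && 2 = 2
β -> (β && β) = 2 -> 2 = 6
!α = !2 = 0
(β -> (β && β)) && !α = 6 && 0 = 0
β && γ = 2 && 2 = 2
β || (β && γ) = 2 || 2 = 2
((β -> (β && β)) && !α) || (β || (β && γ)) = 0 || 2 = 2
γ || β = 2 || 2 = 2
β && γ = 2 && 2 = 2
(β && γ) && γ = 2 && 2 = 2
(γ || β) && ((β && γ) && γ) = 2 && 2 = 2
(((β -> (β && β)) && !α) || (β || (β && γ))) || ((γ || β) && ((β && γ) && γ)) = 2 || 2 = 2
β && α = 2 && 2 = 2
(β && α) || α = 2 || 2 = 2
γ || α = 2 || 2 = 2
(γ || α) -> α = 2 -> 2 = 6
((β && α) || α) -> ((γ || α) -> α) = 2 -> 6 = 6
γ || γ = 2 || 2 = 2
β || (γ || γ) = 2 || 2 = 2
!(β || (γ || γ)) = !2 = 0
!!(β || (γ || γ)) = !0 = 6
(((β && α) || α) -> ((γ || α) -> α)) && !!(β || (γ || γ)) = 6 && 6 = 6
!((((β && α) || α) -> ((γ || α) -> α)) && !!(β || (γ || γ))) = !6 = 0
((((β -> (β && β)) && !α) || (β || (β && γ))) || ((γ || β) && ((β && γ) && γ))) || !((((β && α) || α) -> ((γ || α) -> α)) && !!(β || (γ || γ))) = 2 || 0 = 2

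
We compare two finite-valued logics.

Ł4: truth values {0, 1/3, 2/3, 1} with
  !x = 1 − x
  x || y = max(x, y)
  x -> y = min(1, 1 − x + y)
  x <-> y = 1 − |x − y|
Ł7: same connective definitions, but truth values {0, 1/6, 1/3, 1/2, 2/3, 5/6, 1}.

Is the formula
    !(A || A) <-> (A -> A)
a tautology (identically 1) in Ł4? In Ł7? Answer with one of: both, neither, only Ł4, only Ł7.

In Ł4: at A = 1/3 the value is 2/3 — not a tautology.
In Ł7: at A = 1/6 the value is 5/6 — not a tautology.

neither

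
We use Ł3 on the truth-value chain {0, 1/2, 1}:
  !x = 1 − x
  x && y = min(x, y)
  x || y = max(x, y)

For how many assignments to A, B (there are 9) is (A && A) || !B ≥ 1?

A = 0, B = 0 ↦ 1  ≥
A = 0, B = 1/2 ↦ 1/2  <
A = 0, B = 1 ↦ 0  <
A = 1/2, B = 0 ↦ 1  ≥
A = 1/2, B = 1/2 ↦ 1/2  <
A = 1/2, B = 1 ↦ 1/2  <
A = 1, B = 0 ↦ 1  ≥
A = 1, B = 1/2 ↦ 1  ≥
A = 1, B = 1 ↦ 1  ≥
So 5 of the 9 assignments meet the threshold.

5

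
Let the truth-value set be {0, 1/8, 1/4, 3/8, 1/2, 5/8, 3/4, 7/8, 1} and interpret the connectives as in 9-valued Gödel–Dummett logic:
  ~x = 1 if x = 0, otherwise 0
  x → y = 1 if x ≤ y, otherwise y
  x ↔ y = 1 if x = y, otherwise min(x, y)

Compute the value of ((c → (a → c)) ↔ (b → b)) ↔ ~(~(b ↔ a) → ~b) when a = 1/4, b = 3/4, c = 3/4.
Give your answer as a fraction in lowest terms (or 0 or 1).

0

a → c = 1/4 → 3/4 = 1
c → (a → c) = 3/4 → 1 = 1
b → b = 3/4 → 3/4 = 1
(c → (a → c)) ↔ (b → b) = 1 ↔ 1 = 1
b ↔ a = 3/4 ↔ 1/4 = 1/4
~(b ↔ a) = ~1/4 = 0
~b = ~3/4 = 0
~(b ↔ a) → ~b = 0 → 0 = 1
~(~(b ↔ a) → ~b) = ~1 = 0
((c → (a → c)) ↔ (b → b)) ↔ ~(~(b ↔ a) → ~b) = 1 ↔ 0 = 0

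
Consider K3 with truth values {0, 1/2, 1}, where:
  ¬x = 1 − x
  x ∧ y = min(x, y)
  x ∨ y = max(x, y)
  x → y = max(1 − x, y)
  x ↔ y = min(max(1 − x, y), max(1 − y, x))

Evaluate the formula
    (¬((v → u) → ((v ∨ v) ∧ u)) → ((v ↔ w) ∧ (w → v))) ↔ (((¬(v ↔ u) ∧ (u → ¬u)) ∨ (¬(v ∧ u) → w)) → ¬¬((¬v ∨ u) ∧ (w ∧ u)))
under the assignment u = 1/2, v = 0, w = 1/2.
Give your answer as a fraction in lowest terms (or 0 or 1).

v → u = 0 → 1/2 = 1
v ∨ v = 0 ∨ 0 = 0
(v ∨ v) ∧ u = 0 ∧ 1/2 = 0
(v → u) → ((v ∨ v) ∧ u) = 1 → 0 = 0
¬((v → u) → ((v ∨ v) ∧ u)) = ¬0 = 1
v ↔ w = 0 ↔ 1/2 = 1/2
w → v = 1/2 → 0 = 1/2
(v ↔ w) ∧ (w → v) = 1/2 ∧ 1/2 = 1/2
¬((v → u) → ((v ∨ v) ∧ u)) → ((v ↔ w) ∧ (w → v)) = 1 → 1/2 = 1/2
v ↔ u = 0 ↔ 1/2 = 1/2
¬(v ↔ u) = ¬1/2 = 1/2
¬u = ¬1/2 = 1/2
u → ¬u = 1/2 → 1/2 = 1/2
¬(v ↔ u) ∧ (u → ¬u) = 1/2 ∧ 1/2 = 1/2
v ∧ u = 0 ∧ 1/2 = 0
¬(v ∧ u) = ¬0 = 1
¬(v ∧ u) → w = 1 → 1/2 = 1/2
(¬(v ↔ u) ∧ (u → ¬u)) ∨ (¬(v ∧ u) → w) = 1/2 ∨ 1/2 = 1/2
¬v = ¬0 = 1
¬v ∨ u = 1 ∨ 1/2 = 1
w ∧ u = 1/2 ∧ 1/2 = 1/2
(¬v ∨ u) ∧ (w ∧ u) = 1 ∧ 1/2 = 1/2
¬((¬v ∨ u) ∧ (w ∧ u)) = ¬1/2 = 1/2
¬¬((¬v ∨ u) ∧ (w ∧ u)) = ¬1/2 = 1/2
((¬(v ↔ u) ∧ (u → ¬u)) ∨ (¬(v ∧ u) → w)) → ¬¬((¬v ∨ u) ∧ (w ∧ u)) = 1/2 → 1/2 = 1/2
(¬((v → u) → ((v ∨ v) ∧ u)) → ((v ↔ w) ∧ (w → v))) ↔ (((¬(v ↔ u) ∧ (u → ¬u)) ∨ (¬(v ∧ u) → w)) → ¬¬((¬v ∨ u) ∧ (w ∧ u))) = 1/2 ↔ 1/2 = 1/2

1/2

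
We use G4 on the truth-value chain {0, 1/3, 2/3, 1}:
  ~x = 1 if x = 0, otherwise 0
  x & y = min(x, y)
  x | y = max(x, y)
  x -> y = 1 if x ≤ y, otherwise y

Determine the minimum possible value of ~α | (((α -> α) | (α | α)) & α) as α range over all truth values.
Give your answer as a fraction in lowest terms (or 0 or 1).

1/3

Take α = 1/3:
~α = ~1/3 = 0
α -> α = 1/3 -> 1/3 = 1
α | α = 1/3 | 1/3 = 1/3
(α -> α) | (α | α) = 1 | 1/3 = 1
((α -> α) | (α | α)) & α = 1 & 1/3 = 1/3
~α | (((α -> α) | (α | α)) & α) = 0 | 1/3 = 1/3
No assignment yields a value below 1/3, so this is the minimum.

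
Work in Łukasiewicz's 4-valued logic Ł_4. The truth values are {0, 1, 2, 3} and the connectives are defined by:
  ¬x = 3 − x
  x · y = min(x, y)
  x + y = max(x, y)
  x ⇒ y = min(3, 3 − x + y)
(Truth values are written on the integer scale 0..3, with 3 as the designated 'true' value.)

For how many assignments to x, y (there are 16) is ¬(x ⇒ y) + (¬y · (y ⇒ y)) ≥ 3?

x = 0, y = 0 ↦ 3  ≥
x = 0, y = 1 ↦ 2  <
x = 0, y = 2 ↦ 1  <
x = 0, y = 3 ↦ 0  <
x = 1, y = 0 ↦ 3  ≥
x = 1, y = 1 ↦ 2  <
x = 1, y = 2 ↦ 1  <
x = 1, y = 3 ↦ 0  <
x = 2, y = 0 ↦ 3  ≥
x = 2, y = 1 ↦ 2  <
x = 2, y = 2 ↦ 1  <
x = 2, y = 3 ↦ 0  <
x = 3, y = 0 ↦ 3  ≥
x = 3, y = 1 ↦ 2  <
x = 3, y = 2 ↦ 1  <
x = 3, y = 3 ↦ 0  <
So 4 of the 16 assignments meet the threshold.

4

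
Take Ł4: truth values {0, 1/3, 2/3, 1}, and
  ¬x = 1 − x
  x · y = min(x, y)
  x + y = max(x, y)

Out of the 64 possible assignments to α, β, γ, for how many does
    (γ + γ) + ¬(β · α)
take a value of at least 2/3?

value 1: 37 assignments (counts)
value 2/3: 19 assignments (counts)
value 1/3: 7 assignments
value 0: 1 assignment
So 56 of the 64 assignments meet the threshold.

56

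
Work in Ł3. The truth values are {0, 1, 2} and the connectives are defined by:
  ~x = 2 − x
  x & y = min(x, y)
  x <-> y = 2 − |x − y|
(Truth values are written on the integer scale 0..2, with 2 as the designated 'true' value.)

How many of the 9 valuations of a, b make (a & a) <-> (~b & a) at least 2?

a = 0, b = 0 ↦ 2  ≥
a = 0, b = 1 ↦ 2  ≥
a = 0, b = 2 ↦ 2  ≥
a = 1, b = 0 ↦ 2  ≥
a = 1, b = 1 ↦ 2  ≥
a = 1, b = 2 ↦ 1  <
a = 2, b = 0 ↦ 2  ≥
a = 2, b = 1 ↦ 1  <
a = 2, b = 2 ↦ 0  <
So 6 of the 9 assignments meet the threshold.

6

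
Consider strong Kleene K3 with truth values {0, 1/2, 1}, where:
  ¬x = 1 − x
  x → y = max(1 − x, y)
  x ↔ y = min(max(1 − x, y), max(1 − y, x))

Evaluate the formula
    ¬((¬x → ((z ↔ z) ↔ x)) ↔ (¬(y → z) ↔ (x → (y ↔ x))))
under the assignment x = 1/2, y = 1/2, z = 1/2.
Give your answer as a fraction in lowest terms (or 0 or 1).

1/2

¬x = ¬1/2 = 1/2
z ↔ z = 1/2 ↔ 1/2 = 1/2
(z ↔ z) ↔ x = 1/2 ↔ 1/2 = 1/2
¬x → ((z ↔ z) ↔ x) = 1/2 → 1/2 = 1/2
y → z = 1/2 → 1/2 = 1/2
¬(y → z) = ¬1/2 = 1/2
y ↔ x = 1/2 ↔ 1/2 = 1/2
x → (y ↔ x) = 1/2 → 1/2 = 1/2
¬(y → z) ↔ (x → (y ↔ x)) = 1/2 ↔ 1/2 = 1/2
(¬x → ((z ↔ z) ↔ x)) ↔ (¬(y → z) ↔ (x → (y ↔ x))) = 1/2 ↔ 1/2 = 1/2
¬((¬x → ((z ↔ z) ↔ x)) ↔ (¬(y → z) ↔ (x → (y ↔ x)))) = ¬1/2 = 1/2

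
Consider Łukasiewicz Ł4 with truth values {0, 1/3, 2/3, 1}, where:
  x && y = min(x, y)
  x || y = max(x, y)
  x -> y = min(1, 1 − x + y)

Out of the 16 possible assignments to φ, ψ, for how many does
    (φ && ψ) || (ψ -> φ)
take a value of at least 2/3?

13

φ = 0, ψ = 0 ↦ 1  ≥
φ = 0, ψ = 1/3 ↦ 2/3  ≥
φ = 0, ψ = 2/3 ↦ 1/3  <
φ = 0, ψ = 1 ↦ 0  <
φ = 1/3, ψ = 0 ↦ 1  ≥
φ = 1/3, ψ = 1/3 ↦ 1  ≥
φ = 1/3, ψ = 2/3 ↦ 2/3  ≥
φ = 1/3, ψ = 1 ↦ 1/3  <
φ = 2/3, ψ = 0 ↦ 1  ≥
φ = 2/3, ψ = 1/3 ↦ 1  ≥
φ = 2/3, ψ = 2/3 ↦ 1  ≥
φ = 2/3, ψ = 1 ↦ 2/3  ≥
φ = 1, ψ = 0 ↦ 1  ≥
φ = 1, ψ = 1/3 ↦ 1  ≥
φ = 1, ψ = 2/3 ↦ 1  ≥
φ = 1, ψ = 1 ↦ 1  ≥
So 13 of the 16 assignments meet the threshold.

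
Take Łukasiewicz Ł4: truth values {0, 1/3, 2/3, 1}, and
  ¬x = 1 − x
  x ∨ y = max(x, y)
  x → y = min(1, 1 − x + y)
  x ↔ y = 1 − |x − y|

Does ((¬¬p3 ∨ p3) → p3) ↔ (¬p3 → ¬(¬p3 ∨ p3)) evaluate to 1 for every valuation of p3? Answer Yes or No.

No

Counterexample: take p3 = 0.
¬p3 = ¬0 = 1
¬¬p3 = ¬1 = 0
¬¬p3 ∨ p3 = 0 ∨ 0 = 0
(¬¬p3 ∨ p3) → p3 = 0 → 0 = 1
¬p3 = ¬0 = 1
¬p3 = ¬0 = 1
¬p3 ∨ p3 = 1 ∨ 0 = 1
¬(¬p3 ∨ p3) = ¬1 = 0
¬p3 → ¬(¬p3 ∨ p3) = 1 → 0 = 0
((¬¬p3 ∨ p3) → p3) ↔ (¬p3 → ¬(¬p3 ∨ p3)) = 1 ↔ 0 = 0
This gives 0 ≠ 1.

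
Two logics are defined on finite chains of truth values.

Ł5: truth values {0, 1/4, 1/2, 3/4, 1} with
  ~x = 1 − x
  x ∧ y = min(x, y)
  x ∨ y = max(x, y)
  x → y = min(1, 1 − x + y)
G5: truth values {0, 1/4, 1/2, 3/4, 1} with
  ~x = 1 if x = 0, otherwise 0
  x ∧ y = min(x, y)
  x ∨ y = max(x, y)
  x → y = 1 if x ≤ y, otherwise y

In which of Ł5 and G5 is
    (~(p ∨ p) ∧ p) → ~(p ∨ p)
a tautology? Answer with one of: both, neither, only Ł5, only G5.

both

In Ł5: every assignment gives 1 — tautology.
In G5: every assignment gives 1 — tautology.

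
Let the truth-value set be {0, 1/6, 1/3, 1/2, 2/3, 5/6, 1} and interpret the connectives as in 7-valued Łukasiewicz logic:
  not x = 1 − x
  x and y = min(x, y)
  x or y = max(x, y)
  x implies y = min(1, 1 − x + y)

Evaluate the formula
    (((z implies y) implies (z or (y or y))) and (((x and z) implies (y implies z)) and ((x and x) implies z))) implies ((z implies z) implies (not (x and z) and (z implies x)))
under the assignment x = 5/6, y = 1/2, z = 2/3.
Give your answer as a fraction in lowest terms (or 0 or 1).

z implies y = 2/3 implies 1/2 = 5/6
y or y = 1/2 or 1/2 = 1/2
z or (y or y) = 2/3 or 1/2 = 2/3
(z implies y) implies (z or (y or y)) = 5/6 implies 2/3 = 5/6
x and z = 5/6 and 2/3 = 2/3
y implies z = 1/2 implies 2/3 = 1
(x and z) implies (y implies z) = 2/3 implies 1 = 1
x and x = 5/6 and 5/6 = 5/6
(x and x) implies z = 5/6 implies 2/3 = 5/6
((x and z) implies (y implies z)) and ((x and x) implies z) = 1 and 5/6 = 5/6
((z implies y) implies (z or (y or y))) and (((x and z) implies (y implies z)) and ((x and x) implies z)) = 5/6 and 5/6 = 5/6
z implies z = 2/3 implies 2/3 = 1
x and z = 5/6 and 2/3 = 2/3
not (x and z) = not 2/3 = 1/3
z implies x = 2/3 implies 5/6 = 1
not (x and z) and (z implies x) = 1/3 and 1 = 1/3
(z implies z) implies (not (x and z) and (z implies x)) = 1 implies 1/3 = 1/3
(((z implies y) implies (z or (y or y))) and (((x and z) implies (y implies z)) and ((x and x) implies z))) implies ((z implies z) implies (not (x and z) and (z implies x))) = 5/6 implies 1/3 = 1/2

1/2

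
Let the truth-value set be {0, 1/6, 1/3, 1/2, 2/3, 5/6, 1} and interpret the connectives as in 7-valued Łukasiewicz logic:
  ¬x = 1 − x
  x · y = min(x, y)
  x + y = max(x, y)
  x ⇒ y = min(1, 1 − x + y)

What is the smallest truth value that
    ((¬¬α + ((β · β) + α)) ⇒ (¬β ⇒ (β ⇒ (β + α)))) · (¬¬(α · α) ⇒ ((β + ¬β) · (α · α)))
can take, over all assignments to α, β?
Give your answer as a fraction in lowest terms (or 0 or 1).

1/2

Take α = 1, β = 1/2:
¬α = ¬1 = 0
¬¬α = ¬0 = 1
β · β = 1/2 · 1/2 = 1/2
(β · β) + α = 1/2 + 1 = 1
¬¬α + ((β · β) + α) = 1 + 1 = 1
¬β = ¬1/2 = 1/2
β + α = 1/2 + 1 = 1
β ⇒ (β + α) = 1/2 ⇒ 1 = 1
¬β ⇒ (β ⇒ (β + α)) = 1/2 ⇒ 1 = 1
(¬¬α + ((β · β) + α)) ⇒ (¬β ⇒ (β ⇒ (β + α))) = 1 ⇒ 1 = 1
α · α = 1 · 1 = 1
¬(α · α) = ¬1 = 0
¬¬(α · α) = ¬0 = 1
¬β = ¬1/2 = 1/2
β + ¬β = 1/2 + 1/2 = 1/2
α · α = 1 · 1 = 1
(β + ¬β) · (α · α) = 1/2 · 1 = 1/2
¬¬(α · α) ⇒ ((β + ¬β) · (α · α)) = 1 ⇒ 1/2 = 1/2
((¬¬α + ((β · β) + α)) ⇒ (¬β ⇒ (β ⇒ (β + α)))) · (¬¬(α · α) ⇒ ((β + ¬β) · (α · α))) = 1 · 1/2 = 1/2
No assignment yields a value below 1/2, so this is the minimum.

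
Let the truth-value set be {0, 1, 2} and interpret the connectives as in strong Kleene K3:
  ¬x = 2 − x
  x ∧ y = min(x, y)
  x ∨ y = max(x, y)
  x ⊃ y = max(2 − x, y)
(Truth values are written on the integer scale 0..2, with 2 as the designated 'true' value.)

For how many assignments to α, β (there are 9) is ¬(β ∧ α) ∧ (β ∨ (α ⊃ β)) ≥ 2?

3

α = 0, β = 0 ↦ 2  ≥
α = 0, β = 1 ↦ 2  ≥
α = 0, β = 2 ↦ 2  ≥
α = 1, β = 0 ↦ 1  <
α = 1, β = 1 ↦ 1  <
α = 1, β = 2 ↦ 1  <
α = 2, β = 0 ↦ 0  <
α = 2, β = 1 ↦ 1  <
α = 2, β = 2 ↦ 0  <
So 3 of the 9 assignments meet the threshold.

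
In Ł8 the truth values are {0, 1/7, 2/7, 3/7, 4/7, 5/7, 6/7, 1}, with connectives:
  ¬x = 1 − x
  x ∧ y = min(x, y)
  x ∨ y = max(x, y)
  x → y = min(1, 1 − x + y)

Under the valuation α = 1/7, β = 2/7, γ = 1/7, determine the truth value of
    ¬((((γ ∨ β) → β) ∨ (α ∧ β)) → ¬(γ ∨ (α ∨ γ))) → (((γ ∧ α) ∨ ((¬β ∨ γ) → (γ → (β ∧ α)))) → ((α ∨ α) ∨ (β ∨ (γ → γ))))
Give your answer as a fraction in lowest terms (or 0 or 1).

γ ∨ β = 1/7 ∨ 2/7 = 2/7
(γ ∨ β) → β = 2/7 → 2/7 = 1
α ∧ β = 1/7 ∧ 2/7 = 1/7
((γ ∨ β) → β) ∨ (α ∧ β) = 1 ∨ 1/7 = 1
α ∨ γ = 1/7 ∨ 1/7 = 1/7
γ ∨ (α ∨ γ) = 1/7 ∨ 1/7 = 1/7
¬(γ ∨ (α ∨ γ)) = ¬1/7 = 6/7
(((γ ∨ β) → β) ∨ (α ∧ β)) → ¬(γ ∨ (α ∨ γ)) = 1 → 6/7 = 6/7
¬((((γ ∨ β) → β) ∨ (α ∧ β)) → ¬(γ ∨ (α ∨ γ))) = ¬6/7 = 1/7
γ ∧ α = 1/7 ∧ 1/7 = 1/7
¬β = ¬2/7 = 5/7
¬β ∨ γ = 5/7 ∨ 1/7 = 5/7
β ∧ α = 2/7 ∧ 1/7 = 1/7
γ → (β ∧ α) = 1/7 → 1/7 = 1
(¬β ∨ γ) → (γ → (β ∧ α)) = 5/7 → 1 = 1
(γ ∧ α) ∨ ((¬β ∨ γ) → (γ → (β ∧ α))) = 1/7 ∨ 1 = 1
α ∨ α = 1/7 ∨ 1/7 = 1/7
γ → γ = 1/7 → 1/7 = 1
β ∨ (γ → γ) = 2/7 ∨ 1 = 1
(α ∨ α) ∨ (β ∨ (γ → γ)) = 1/7 ∨ 1 = 1
((γ ∧ α) ∨ ((¬β ∨ γ) → (γ → (β ∧ α)))) → ((α ∨ α) ∨ (β ∨ (γ → γ))) = 1 → 1 = 1
¬((((γ ∨ β) → β) ∨ (α ∧ β)) → ¬(γ ∨ (α ∨ γ))) → (((γ ∧ α) ∨ ((¬β ∨ γ) → (γ → (β ∧ α)))) → ((α ∨ α) ∨ (β ∨ (γ → γ)))) = 1/7 → 1 = 1

1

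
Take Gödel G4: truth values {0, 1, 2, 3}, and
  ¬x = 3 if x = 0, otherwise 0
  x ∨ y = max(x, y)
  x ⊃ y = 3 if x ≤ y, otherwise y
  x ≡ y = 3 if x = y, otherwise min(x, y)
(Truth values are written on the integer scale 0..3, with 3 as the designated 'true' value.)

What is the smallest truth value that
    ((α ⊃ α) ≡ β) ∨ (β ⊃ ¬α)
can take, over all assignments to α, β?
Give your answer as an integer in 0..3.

Take α = 1, β = 1:
α ⊃ α = 1 ⊃ 1 = 3
(α ⊃ α) ≡ β = 3 ≡ 1 = 1
¬α = ¬1 = 0
β ⊃ ¬α = 1 ⊃ 0 = 0
((α ⊃ α) ≡ β) ∨ (β ⊃ ¬α) = 1 ∨ 0 = 1
No assignment yields a value below 1, so this is the minimum.

1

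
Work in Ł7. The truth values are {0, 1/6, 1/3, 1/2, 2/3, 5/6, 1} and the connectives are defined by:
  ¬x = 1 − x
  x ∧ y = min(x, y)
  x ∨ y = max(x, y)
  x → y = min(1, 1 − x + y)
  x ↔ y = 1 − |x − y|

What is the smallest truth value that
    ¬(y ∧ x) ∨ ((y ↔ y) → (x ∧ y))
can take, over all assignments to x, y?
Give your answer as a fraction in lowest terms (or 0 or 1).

1/2

Take x = 1/2, y = 1/2:
y ∧ x = 1/2 ∧ 1/2 = 1/2
¬(y ∧ x) = ¬1/2 = 1/2
y ↔ y = 1/2 ↔ 1/2 = 1
x ∧ y = 1/2 ∧ 1/2 = 1/2
(y ↔ y) → (x ∧ y) = 1 → 1/2 = 1/2
¬(y ∧ x) ∨ ((y ↔ y) → (x ∧ y)) = 1/2 ∨ 1/2 = 1/2
No assignment yields a value below 1/2, so this is the minimum.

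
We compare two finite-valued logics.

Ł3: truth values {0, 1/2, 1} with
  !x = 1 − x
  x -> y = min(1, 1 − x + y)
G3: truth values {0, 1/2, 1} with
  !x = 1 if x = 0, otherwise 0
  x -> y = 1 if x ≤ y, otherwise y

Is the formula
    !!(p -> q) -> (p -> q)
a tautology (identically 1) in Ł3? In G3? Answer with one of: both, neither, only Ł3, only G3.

In Ł3: every assignment gives 1 — tautology.
In G3: at p = 1, q = 1/2 the value is 1/2 — not a tautology.

only Ł3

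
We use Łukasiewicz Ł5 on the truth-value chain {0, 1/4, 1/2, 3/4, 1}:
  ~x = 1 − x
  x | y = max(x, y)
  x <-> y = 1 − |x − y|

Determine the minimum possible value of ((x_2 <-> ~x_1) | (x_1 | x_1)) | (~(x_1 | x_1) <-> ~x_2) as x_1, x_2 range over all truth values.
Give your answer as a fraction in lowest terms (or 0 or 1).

1/2

Take x_1 = 0, x_2 = 1/2:
~x_1 = ~0 = 1
x_2 <-> ~x_1 = 1/2 <-> 1 = 1/2
x_1 | x_1 = 0 | 0 = 0
(x_2 <-> ~x_1) | (x_1 | x_1) = 1/2 | 0 = 1/2
x_1 | x_1 = 0 | 0 = 0
~(x_1 | x_1) = ~0 = 1
~x_2 = ~1/2 = 1/2
~(x_1 | x_1) <-> ~x_2 = 1 <-> 1/2 = 1/2
((x_2 <-> ~x_1) | (x_1 | x_1)) | (~(x_1 | x_1) <-> ~x_2) = 1/2 | 1/2 = 1/2
No assignment yields a value below 1/2, so this is the minimum.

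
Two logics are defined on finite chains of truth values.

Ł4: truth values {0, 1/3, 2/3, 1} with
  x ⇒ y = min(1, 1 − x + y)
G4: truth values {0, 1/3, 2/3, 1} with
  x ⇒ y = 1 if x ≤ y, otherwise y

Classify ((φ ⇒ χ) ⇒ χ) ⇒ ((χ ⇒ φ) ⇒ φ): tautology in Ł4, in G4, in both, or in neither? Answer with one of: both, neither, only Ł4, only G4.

only Ł4

In Ł4: every assignment gives 1 — tautology.
In G4: at φ = 1/3, χ = 0 the value is 1/3 — not a tautology.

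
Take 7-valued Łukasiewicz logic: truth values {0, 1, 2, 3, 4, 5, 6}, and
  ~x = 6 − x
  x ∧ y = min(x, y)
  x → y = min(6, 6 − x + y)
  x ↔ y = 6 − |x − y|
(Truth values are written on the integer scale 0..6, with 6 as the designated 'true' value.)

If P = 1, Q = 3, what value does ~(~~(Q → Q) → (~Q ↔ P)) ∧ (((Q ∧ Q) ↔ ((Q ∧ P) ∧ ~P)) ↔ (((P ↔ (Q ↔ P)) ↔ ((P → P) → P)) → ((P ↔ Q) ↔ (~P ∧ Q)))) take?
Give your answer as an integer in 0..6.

Q → Q = 3 → 3 = 6
~(Q → Q) = ~6 = 0
~~(Q → Q) = ~0 = 6
~Q = ~3 = 3
~Q ↔ P = 3 ↔ 1 = 4
~~(Q → Q) → (~Q ↔ P) = 6 → 4 = 4
~(~~(Q → Q) → (~Q ↔ P)) = ~4 = 2
Q ∧ Q = 3 ∧ 3 = 3
Q ∧ P = 3 ∧ 1 = 1
~P = ~1 = 5
(Q ∧ P) ∧ ~P = 1 ∧ 5 = 1
(Q ∧ Q) ↔ ((Q ∧ P) ∧ ~P) = 3 ↔ 1 = 4
Q ↔ P = 3 ↔ 1 = 4
P ↔ (Q ↔ P) = 1 ↔ 4 = 3
P → P = 1 → 1 = 6
(P → P) → P = 6 → 1 = 1
(P ↔ (Q ↔ P)) ↔ ((P → P) → P) = 3 ↔ 1 = 4
P ↔ Q = 1 ↔ 3 = 4
~P = ~1 = 5
~P ∧ Q = 5 ∧ 3 = 3
(P ↔ Q) ↔ (~P ∧ Q) = 4 ↔ 3 = 5
((P ↔ (Q ↔ P)) ↔ ((P → P) → P)) → ((P ↔ Q) ↔ (~P ∧ Q)) = 4 → 5 = 6
((Q ∧ Q) ↔ ((Q ∧ P) ∧ ~P)) ↔ (((P ↔ (Q ↔ P)) ↔ ((P → P) → P)) → ((P ↔ Q) ↔ (~P ∧ Q))) = 4 ↔ 6 = 4
~(~~(Q → Q) → (~Q ↔ P)) ∧ (((Q ∧ Q) ↔ ((Q ∧ P) ∧ ~P)) ↔ (((P ↔ (Q ↔ P)) ↔ ((P → P) → P)) → ((P ↔ Q) ↔ (~P ∧ Q)))) = 2 ∧ 4 = 2

2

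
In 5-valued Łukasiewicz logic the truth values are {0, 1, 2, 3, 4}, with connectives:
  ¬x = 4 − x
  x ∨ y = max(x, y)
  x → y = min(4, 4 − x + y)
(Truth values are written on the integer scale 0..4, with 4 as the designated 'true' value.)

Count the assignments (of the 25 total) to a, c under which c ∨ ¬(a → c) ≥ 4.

value 4: 6 assignments (counts)
value 3: 7 assignments
value 2: 7 assignments
value 1: 4 assignments
value 0: 1 assignment
So 6 of the 25 assignments meet the threshold.

6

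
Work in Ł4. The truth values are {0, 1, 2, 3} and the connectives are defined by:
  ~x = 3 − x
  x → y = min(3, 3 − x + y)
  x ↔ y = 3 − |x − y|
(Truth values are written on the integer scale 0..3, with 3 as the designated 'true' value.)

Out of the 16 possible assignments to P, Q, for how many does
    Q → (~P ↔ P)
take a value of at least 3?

P = 0, Q = 0 ↦ 3  ≥
P = 0, Q = 1 ↦ 2  <
P = 0, Q = 2 ↦ 1  <
P = 0, Q = 3 ↦ 0  <
P = 1, Q = 0 ↦ 3  ≥
P = 1, Q = 1 ↦ 3  ≥
P = 1, Q = 2 ↦ 3  ≥
P = 1, Q = 3 ↦ 2  <
P = 2, Q = 0 ↦ 3  ≥
P = 2, Q = 1 ↦ 3  ≥
P = 2, Q = 2 ↦ 3  ≥
P = 2, Q = 3 ↦ 2  <
P = 3, Q = 0 ↦ 3  ≥
P = 3, Q = 1 ↦ 2  <
P = 3, Q = 2 ↦ 1  <
P = 3, Q = 3 ↦ 0  <
So 8 of the 16 assignments meet the threshold.

8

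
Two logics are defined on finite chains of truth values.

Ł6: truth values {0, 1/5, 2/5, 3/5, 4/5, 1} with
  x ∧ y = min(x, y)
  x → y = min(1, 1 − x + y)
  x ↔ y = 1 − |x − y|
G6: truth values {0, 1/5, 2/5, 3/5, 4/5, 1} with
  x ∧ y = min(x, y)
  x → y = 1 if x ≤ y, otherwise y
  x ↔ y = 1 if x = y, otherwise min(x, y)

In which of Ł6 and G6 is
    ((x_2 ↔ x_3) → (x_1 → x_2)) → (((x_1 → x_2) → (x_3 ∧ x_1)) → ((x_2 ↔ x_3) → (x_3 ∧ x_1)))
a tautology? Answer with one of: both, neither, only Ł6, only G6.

In Ł6: every assignment gives 1 — tautology.
In G6: every assignment gives 1 — tautology.

both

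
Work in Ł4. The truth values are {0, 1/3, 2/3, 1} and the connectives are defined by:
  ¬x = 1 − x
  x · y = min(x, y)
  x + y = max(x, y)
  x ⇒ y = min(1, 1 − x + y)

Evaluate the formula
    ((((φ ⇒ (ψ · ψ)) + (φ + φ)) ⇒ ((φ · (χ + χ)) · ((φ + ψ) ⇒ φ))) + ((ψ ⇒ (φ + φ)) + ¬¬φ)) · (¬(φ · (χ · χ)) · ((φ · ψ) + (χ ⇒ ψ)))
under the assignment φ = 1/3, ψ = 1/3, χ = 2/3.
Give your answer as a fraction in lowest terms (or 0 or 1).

2/3

ψ · ψ = 1/3 · 1/3 = 1/3
φ ⇒ (ψ · ψ) = 1/3 ⇒ 1/3 = 1
φ + φ = 1/3 + 1/3 = 1/3
(φ ⇒ (ψ · ψ)) + (φ + φ) = 1 + 1/3 = 1
χ + χ = 2/3 + 2/3 = 2/3
φ · (χ + χ) = 1/3 · 2/3 = 1/3
φ + ψ = 1/3 + 1/3 = 1/3
(φ + ψ) ⇒ φ = 1/3 ⇒ 1/3 = 1
(φ · (χ + χ)) · ((φ + ψ) ⇒ φ) = 1/3 · 1 = 1/3
((φ ⇒ (ψ · ψ)) + (φ + φ)) ⇒ ((φ · (χ + χ)) · ((φ + ψ) ⇒ φ)) = 1 ⇒ 1/3 = 1/3
φ + φ = 1/3 + 1/3 = 1/3
ψ ⇒ (φ + φ) = 1/3 ⇒ 1/3 = 1
¬φ = ¬1/3 = 2/3
¬¬φ = ¬2/3 = 1/3
(ψ ⇒ (φ + φ)) + ¬¬φ = 1 + 1/3 = 1
(((φ ⇒ (ψ · ψ)) + (φ + φ)) ⇒ ((φ · (χ + χ)) · ((φ + ψ) ⇒ φ))) + ((ψ ⇒ (φ + φ)) + ¬¬φ) = 1/3 + 1 = 1
χ · χ = 2/3 · 2/3 = 2/3
φ · (χ · χ) = 1/3 · 2/3 = 1/3
¬(φ · (χ · χ)) = ¬1/3 = 2/3
φ · ψ = 1/3 · 1/3 = 1/3
χ ⇒ ψ = 2/3 ⇒ 1/3 = 2/3
(φ · ψ) + (χ ⇒ ψ) = 1/3 + 2/3 = 2/3
¬(φ · (χ · χ)) · ((φ · ψ) + (χ ⇒ ψ)) = 2/3 · 2/3 = 2/3
((((φ ⇒ (ψ · ψ)) + (φ + φ)) ⇒ ((φ · (χ + χ)) · ((φ + ψ) ⇒ φ))) + ((ψ ⇒ (φ + φ)) + ¬¬φ)) · (¬(φ · (χ · χ)) · ((φ · ψ) + (χ ⇒ ψ))) = 1 · 2/3 = 2/3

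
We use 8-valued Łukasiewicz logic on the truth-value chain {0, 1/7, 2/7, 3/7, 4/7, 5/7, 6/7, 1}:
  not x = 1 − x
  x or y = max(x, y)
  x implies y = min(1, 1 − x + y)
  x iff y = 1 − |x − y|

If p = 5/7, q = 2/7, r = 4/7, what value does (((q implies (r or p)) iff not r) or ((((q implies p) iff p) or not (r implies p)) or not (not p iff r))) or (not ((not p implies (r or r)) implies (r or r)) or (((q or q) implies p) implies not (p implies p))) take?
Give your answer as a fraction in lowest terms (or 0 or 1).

5/7

r or p = 4/7 or 5/7 = 5/7
q implies (r or p) = 2/7 implies 5/7 = 1
not r = not 4/7 = 3/7
(q implies (r or p)) iff not r = 1 iff 3/7 = 3/7
q implies p = 2/7 implies 5/7 = 1
(q implies p) iff p = 1 iff 5/7 = 5/7
r implies p = 4/7 implies 5/7 = 1
not (r implies p) = not 1 = 0
((q implies p) iff p) or not (r implies p) = 5/7 or 0 = 5/7
not p = not 5/7 = 2/7
not p iff r = 2/7 iff 4/7 = 5/7
not (not p iff r) = not 5/7 = 2/7
(((q implies p) iff p) or not (r implies p)) or not (not p iff r) = 5/7 or 2/7 = 5/7
((q implies (r or p)) iff not r) or ((((q implies p) iff p) or not (r implies p)) or not (not p iff r)) = 3/7 or 5/7 = 5/7
not p = not 5/7 = 2/7
r or r = 4/7 or 4/7 = 4/7
not p implies (r or r) = 2/7 implies 4/7 = 1
r or r = 4/7 or 4/7 = 4/7
(not p implies (r or r)) implies (r or r) = 1 implies 4/7 = 4/7
not ((not p implies (r or r)) implies (r or r)) = not 4/7 = 3/7
q or q = 2/7 or 2/7 = 2/7
(q or q) implies p = 2/7 implies 5/7 = 1
p implies p = 5/7 implies 5/7 = 1
not (p implies p) = not 1 = 0
((q or q) implies p) implies not (p implies p) = 1 implies 0 = 0
not ((not p implies (r or r)) implies (r or r)) or (((q or q) implies p) implies not (p implies p)) = 3/7 or 0 = 3/7
(((q implies (r or p)) iff not r) or ((((q implies p) iff p) or not (r implies p)) or not (not p iff r))) or (not ((not p implies (r or r)) implies (r or r)) or (((q or q) implies p) implies not (p implies p))) = 5/7 or 3/7 = 5/7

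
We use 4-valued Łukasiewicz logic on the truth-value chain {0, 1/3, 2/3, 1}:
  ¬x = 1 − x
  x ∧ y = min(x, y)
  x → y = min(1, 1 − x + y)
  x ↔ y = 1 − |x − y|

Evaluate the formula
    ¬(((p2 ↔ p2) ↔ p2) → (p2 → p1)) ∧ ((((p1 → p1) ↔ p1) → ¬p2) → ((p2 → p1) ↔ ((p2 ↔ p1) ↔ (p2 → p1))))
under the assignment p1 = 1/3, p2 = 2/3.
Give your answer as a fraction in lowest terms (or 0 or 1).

0

p2 ↔ p2 = 2/3 ↔ 2/3 = 1
(p2 ↔ p2) ↔ p2 = 1 ↔ 2/3 = 2/3
p2 → p1 = 2/3 → 1/3 = 2/3
((p2 ↔ p2) ↔ p2) → (p2 → p1) = 2/3 → 2/3 = 1
¬(((p2 ↔ p2) ↔ p2) → (p2 → p1)) = ¬1 = 0
p1 → p1 = 1/3 → 1/3 = 1
(p1 → p1) ↔ p1 = 1 ↔ 1/3 = 1/3
¬p2 = ¬2/3 = 1/3
((p1 → p1) ↔ p1) → ¬p2 = 1/3 → 1/3 = 1
p2 → p1 = 2/3 → 1/3 = 2/3
p2 ↔ p1 = 2/3 ↔ 1/3 = 2/3
p2 → p1 = 2/3 → 1/3 = 2/3
(p2 ↔ p1) ↔ (p2 → p1) = 2/3 ↔ 2/3 = 1
(p2 → p1) ↔ ((p2 ↔ p1) ↔ (p2 → p1)) = 2/3 ↔ 1 = 2/3
(((p1 → p1) ↔ p1) → ¬p2) → ((p2 → p1) ↔ ((p2 ↔ p1) ↔ (p2 → p1))) = 1 → 2/3 = 2/3
¬(((p2 ↔ p2) ↔ p2) → (p2 → p1)) ∧ ((((p1 → p1) ↔ p1) → ¬p2) → ((p2 → p1) ↔ ((p2 ↔ p1) ↔ (p2 → p1)))) = 0 ∧ 2/3 = 0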